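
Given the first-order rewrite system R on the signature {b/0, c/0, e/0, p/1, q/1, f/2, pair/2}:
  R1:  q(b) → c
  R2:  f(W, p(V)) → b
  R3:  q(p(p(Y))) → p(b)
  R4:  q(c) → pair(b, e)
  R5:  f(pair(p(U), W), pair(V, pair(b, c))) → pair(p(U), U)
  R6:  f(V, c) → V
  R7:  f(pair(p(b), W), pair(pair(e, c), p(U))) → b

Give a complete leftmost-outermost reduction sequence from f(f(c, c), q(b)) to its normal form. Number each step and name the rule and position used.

1. f(f(c, c), q(b))  →  f(c, q(b))   [R6 at 1]
2. f(c, q(b))  →  f(c, c)   [R1 at 2]
3. f(c, c)  →  c   [R6 at ε]

c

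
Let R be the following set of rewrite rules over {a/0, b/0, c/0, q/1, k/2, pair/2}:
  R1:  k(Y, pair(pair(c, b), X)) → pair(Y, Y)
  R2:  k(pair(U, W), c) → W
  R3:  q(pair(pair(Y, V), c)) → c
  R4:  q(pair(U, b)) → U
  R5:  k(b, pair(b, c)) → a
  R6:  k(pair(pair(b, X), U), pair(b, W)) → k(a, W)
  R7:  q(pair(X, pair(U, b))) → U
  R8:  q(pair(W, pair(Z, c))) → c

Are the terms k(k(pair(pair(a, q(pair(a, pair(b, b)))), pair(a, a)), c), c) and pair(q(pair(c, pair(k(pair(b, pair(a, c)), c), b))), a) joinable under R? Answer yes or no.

no — NF(t₁) = a, NF(t₂) = pair(pair(a, c), a)

Reduce t₁ = k(k(pair(pair(a, q(pair(a, pair(b, b)))), pair(a, a)), c), c):
1. k(k(pair(pair(a, q(pair(a, pair(b, b)))), pair(a, a)), c), c)  →  k(pair(a, a), c)   [R2 at 1]
2. k(pair(a, a), c)  →  a   [R2 at ε]

Reduce t₂ = pair(q(pair(c, pair(k(pair(b, pair(a, c)), c), b))), a):
1. pair(q(pair(c, pair(k(pair(b, pair(a, c)), c), b))), a)  →  pair(k(pair(b, pair(a, c)), c), a)   [R7 at 1]
2. pair(k(pair(b, pair(a, c)), c), a)  →  pair(pair(a, c), a)   [R2 at 1]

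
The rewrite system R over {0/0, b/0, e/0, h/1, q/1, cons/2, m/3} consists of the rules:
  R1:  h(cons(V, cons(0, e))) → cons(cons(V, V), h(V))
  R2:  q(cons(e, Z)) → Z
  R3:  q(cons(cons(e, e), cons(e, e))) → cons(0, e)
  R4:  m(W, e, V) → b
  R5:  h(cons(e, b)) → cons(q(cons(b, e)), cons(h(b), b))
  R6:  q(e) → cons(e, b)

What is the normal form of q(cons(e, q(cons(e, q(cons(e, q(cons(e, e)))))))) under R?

e

1. q(cons(e, q(cons(e, q(cons(e, q(cons(e, e))))))))  →  q(cons(e, q(cons(e, q(cons(e, e))))))   [R2 at ε]
2. q(cons(e, q(cons(e, q(cons(e, e))))))  →  q(cons(e, q(cons(e, e))))   [R2 at ε]
3. q(cons(e, q(cons(e, e))))  →  q(cons(e, e))   [R2 at ε]
4. q(cons(e, e))  →  e   [R2 at ε]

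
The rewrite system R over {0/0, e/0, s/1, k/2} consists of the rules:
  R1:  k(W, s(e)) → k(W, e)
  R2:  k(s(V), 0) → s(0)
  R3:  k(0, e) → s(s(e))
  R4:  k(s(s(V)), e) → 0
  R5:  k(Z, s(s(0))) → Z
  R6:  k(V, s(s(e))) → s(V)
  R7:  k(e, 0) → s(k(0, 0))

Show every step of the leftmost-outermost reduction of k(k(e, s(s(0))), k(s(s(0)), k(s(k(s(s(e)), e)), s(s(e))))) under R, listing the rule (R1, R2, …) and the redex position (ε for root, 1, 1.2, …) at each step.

1. k(k(e, s(s(0))), k(s(s(0)), k(s(k(s(s(e)), e)), s(s(e)))))  →  k(e, k(s(s(0)), k(s(k(s(s(e)), e)), s(s(e)))))   [R5 at 1]
2. k(e, k(s(s(0)), k(s(k(s(s(e)), e)), s(s(e)))))  →  k(e, k(s(s(0)), s(s(k(s(s(e)), e)))))   [R6 at 2.2]
3. k(e, k(s(s(0)), s(s(k(s(s(e)), e)))))  →  k(e, k(s(s(0)), s(s(0))))   [R4 at 2.2.1.1]
4. k(e, k(s(s(0)), s(s(0))))  →  k(e, s(s(0)))   [R5 at 2]
5. k(e, s(s(0)))  →  e   [R5 at ε]

e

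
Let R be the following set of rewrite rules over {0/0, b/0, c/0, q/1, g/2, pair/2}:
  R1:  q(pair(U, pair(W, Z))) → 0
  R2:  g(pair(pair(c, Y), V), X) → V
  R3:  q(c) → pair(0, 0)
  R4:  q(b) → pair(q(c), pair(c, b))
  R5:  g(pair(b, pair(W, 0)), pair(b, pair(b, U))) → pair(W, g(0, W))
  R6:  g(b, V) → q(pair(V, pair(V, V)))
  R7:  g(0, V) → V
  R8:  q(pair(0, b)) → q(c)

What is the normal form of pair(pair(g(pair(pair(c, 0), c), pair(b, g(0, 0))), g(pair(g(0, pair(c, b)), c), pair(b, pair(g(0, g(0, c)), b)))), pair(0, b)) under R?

1. pair(pair(g(pair(pair(c, 0), c), pair(b, g(0, 0))), g(pair(g(0, pair(c, b)), c), pair(b, pair(g(0, g(0, c)), b)))), pair(0, b))  →  pair(pair(c, g(pair(g(0, pair(c, b)), c), pair(b, pair(g(0, g(0, c)), b)))), pair(0, b))   [R2 at 1.1]
2. pair(pair(c, g(pair(g(0, pair(c, b)), c), pair(b, pair(g(0, g(0, c)), b)))), pair(0, b))  →  pair(pair(c, g(pair(pair(c, b), c), pair(b, pair(g(0, g(0, c)), b)))), pair(0, b))   [R7 at 1.2.1.1]
3. pair(pair(c, g(pair(pair(c, b), c), pair(b, pair(g(0, g(0, c)), b)))), pair(0, b))  →  pair(pair(c, c), pair(0, b))   [R2 at 1.2]

pair(pair(c, c), pair(0, b))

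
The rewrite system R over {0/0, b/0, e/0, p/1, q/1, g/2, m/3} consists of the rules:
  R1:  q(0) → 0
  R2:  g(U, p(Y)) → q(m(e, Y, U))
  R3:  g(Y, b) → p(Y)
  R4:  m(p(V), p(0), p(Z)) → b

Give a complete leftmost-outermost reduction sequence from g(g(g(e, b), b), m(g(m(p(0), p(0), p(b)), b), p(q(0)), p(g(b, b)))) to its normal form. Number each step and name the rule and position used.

1. g(g(g(e, b), b), m(g(m(p(0), p(0), p(b)), b), p(q(0)), p(g(b, b))))  →  g(p(g(e, b)), m(g(m(p(0), p(0), p(b)), b), p(q(0)), p(g(b, b))))   [R3 at 1]
2. g(p(g(e, b)), m(g(m(p(0), p(0), p(b)), b), p(q(0)), p(g(b, b))))  →  g(p(p(e)), m(g(m(p(0), p(0), p(b)), b), p(q(0)), p(g(b, b))))   [R3 at 1.1]
3. g(p(p(e)), m(g(m(p(0), p(0), p(b)), b), p(q(0)), p(g(b, b))))  →  g(p(p(e)), m(p(m(p(0), p(0), p(b))), p(q(0)), p(g(b, b))))   [R3 at 2.1]
4. g(p(p(e)), m(p(m(p(0), p(0), p(b))), p(q(0)), p(g(b, b))))  →  g(p(p(e)), m(p(b), p(q(0)), p(g(b, b))))   [R4 at 2.1.1]
5. g(p(p(e)), m(p(b), p(q(0)), p(g(b, b))))  →  g(p(p(e)), m(p(b), p(0), p(g(b, b))))   [R1 at 2.2.1]
6. g(p(p(e)), m(p(b), p(0), p(g(b, b))))  →  g(p(p(e)), b)   [R4 at 2]
7. g(p(p(e)), b)  →  p(p(p(e)))   [R3 at ε]

p(p(p(e)))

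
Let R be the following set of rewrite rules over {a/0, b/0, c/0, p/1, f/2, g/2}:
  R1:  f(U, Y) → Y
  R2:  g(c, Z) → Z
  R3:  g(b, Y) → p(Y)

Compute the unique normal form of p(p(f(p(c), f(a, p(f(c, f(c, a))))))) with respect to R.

p(p(p(a)))

1. p(p(f(p(c), f(a, p(f(c, f(c, a)))))))  →  p(p(f(a, p(f(c, f(c, a))))))   [R1 at 1.1]
2. p(p(f(a, p(f(c, f(c, a))))))  →  p(p(p(f(c, f(c, a)))))   [R1 at 1.1]
3. p(p(p(f(c, f(c, a)))))  →  p(p(p(f(c, a))))   [R1 at 1.1.1]
4. p(p(p(f(c, a))))  →  p(p(p(a)))   [R1 at 1.1.1]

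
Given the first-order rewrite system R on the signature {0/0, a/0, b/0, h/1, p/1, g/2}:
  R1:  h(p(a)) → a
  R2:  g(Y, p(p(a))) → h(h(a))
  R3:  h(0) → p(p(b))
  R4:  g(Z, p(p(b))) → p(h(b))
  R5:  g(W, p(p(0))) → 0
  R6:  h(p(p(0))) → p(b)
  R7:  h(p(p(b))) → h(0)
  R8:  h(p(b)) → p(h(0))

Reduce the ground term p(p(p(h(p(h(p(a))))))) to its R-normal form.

p(p(p(a)))

1. p(p(p(h(p(h(p(a)))))))  →  p(p(p(h(p(a)))))   [R1 at 1.1.1.1.1]
2. p(p(p(h(p(a)))))  →  p(p(p(a)))   [R1 at 1.1.1]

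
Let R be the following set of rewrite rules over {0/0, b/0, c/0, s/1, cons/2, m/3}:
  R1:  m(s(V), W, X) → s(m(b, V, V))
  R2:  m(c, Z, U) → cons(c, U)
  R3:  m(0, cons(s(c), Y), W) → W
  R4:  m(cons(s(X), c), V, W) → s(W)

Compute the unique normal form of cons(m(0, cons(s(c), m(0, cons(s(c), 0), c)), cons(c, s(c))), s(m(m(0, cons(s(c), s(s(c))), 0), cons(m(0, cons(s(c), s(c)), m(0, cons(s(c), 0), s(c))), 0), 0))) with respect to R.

1. cons(m(0, cons(s(c), m(0, cons(s(c), 0), c)), cons(c, s(c))), s(m(m(0, cons(s(c), s(s(c))), 0), cons(m(0, cons(s(c), s(c)), m(0, cons(s(c), 0), s(c))), 0), 0)))  →  cons(cons(c, s(c)), s(m(m(0, cons(s(c), s(s(c))), 0), cons(m(0, cons(s(c), s(c)), m(0, cons(s(c), 0), s(c))), 0), 0)))   [R3 at 1]
2. cons(cons(c, s(c)), s(m(m(0, cons(s(c), s(s(c))), 0), cons(m(0, cons(s(c), s(c)), m(0, cons(s(c), 0), s(c))), 0), 0)))  →  cons(cons(c, s(c)), s(m(0, cons(m(0, cons(s(c), s(c)), m(0, cons(s(c), 0), s(c))), 0), 0)))   [R3 at 2.1.1]
3. cons(cons(c, s(c)), s(m(0, cons(m(0, cons(s(c), s(c)), m(0, cons(s(c), 0), s(c))), 0), 0)))  →  cons(cons(c, s(c)), s(m(0, cons(m(0, cons(s(c), 0), s(c)), 0), 0)))   [R3 at 2.1.2.1]
4. cons(cons(c, s(c)), s(m(0, cons(m(0, cons(s(c), 0), s(c)), 0), 0)))  →  cons(cons(c, s(c)), s(m(0, cons(s(c), 0), 0)))   [R3 at 2.1.2.1]
5. cons(cons(c, s(c)), s(m(0, cons(s(c), 0), 0)))  →  cons(cons(c, s(c)), s(0))   [R3 at 2.1]

cons(cons(c, s(c)), s(0))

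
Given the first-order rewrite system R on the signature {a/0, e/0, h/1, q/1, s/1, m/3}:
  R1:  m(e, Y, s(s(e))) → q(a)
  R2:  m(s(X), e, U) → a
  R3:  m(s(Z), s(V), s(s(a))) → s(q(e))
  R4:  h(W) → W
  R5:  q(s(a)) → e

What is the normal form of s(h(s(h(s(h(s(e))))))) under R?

s(s(s(s(e))))

1. s(h(s(h(s(h(s(e)))))))  →  s(s(h(s(h(s(e))))))   [R4 at 1]
2. s(s(h(s(h(s(e))))))  →  s(s(s(h(s(e)))))   [R4 at 1.1]
3. s(s(s(h(s(e)))))  →  s(s(s(s(e))))   [R4 at 1.1.1]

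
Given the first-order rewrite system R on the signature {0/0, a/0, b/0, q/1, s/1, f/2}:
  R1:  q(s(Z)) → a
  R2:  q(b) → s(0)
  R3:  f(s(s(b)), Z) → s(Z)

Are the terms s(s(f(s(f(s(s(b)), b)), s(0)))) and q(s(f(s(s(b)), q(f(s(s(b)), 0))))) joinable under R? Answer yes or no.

Reduce t₁ = s(s(f(s(f(s(s(b)), b)), s(0)))):
1. s(s(f(s(f(s(s(b)), b)), s(0))))  →  s(s(f(s(s(b)), s(0))))   [R3 at 1.1.1.1]
2. s(s(f(s(s(b)), s(0))))  →  s(s(s(s(0))))   [R3 at 1.1]

Reduce t₂ = q(s(f(s(s(b)), q(f(s(s(b)), 0))))):
1. q(s(f(s(s(b)), q(f(s(s(b)), 0)))))  →  a   [R1 at ε]

no — NF(t₁) = s(s(s(s(0)))), NF(t₂) = a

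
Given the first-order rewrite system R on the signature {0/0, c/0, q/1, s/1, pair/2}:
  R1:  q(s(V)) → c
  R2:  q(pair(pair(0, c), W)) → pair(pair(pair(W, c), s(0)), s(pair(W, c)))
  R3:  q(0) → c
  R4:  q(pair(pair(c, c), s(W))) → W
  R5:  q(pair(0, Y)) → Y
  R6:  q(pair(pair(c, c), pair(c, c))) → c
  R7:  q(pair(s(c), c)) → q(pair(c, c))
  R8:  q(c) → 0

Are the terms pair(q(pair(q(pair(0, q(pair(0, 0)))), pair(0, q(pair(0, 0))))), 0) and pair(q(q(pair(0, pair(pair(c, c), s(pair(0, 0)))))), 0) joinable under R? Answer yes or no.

Reduce t₁ = pair(q(pair(q(pair(0, q(pair(0, 0)))), pair(0, q(pair(0, 0))))), 0):
1. pair(q(pair(q(pair(0, q(pair(0, 0)))), pair(0, q(pair(0, 0))))), 0)  →  pair(q(pair(q(pair(0, 0)), pair(0, q(pair(0, 0))))), 0)   [R5 at 1.1.1]
2. pair(q(pair(q(pair(0, 0)), pair(0, q(pair(0, 0))))), 0)  →  pair(q(pair(0, pair(0, q(pair(0, 0))))), 0)   [R5 at 1.1.1]
3. pair(q(pair(0, pair(0, q(pair(0, 0))))), 0)  →  pair(pair(0, q(pair(0, 0))), 0)   [R5 at 1]
4. pair(pair(0, q(pair(0, 0))), 0)  →  pair(pair(0, 0), 0)   [R5 at 1.2]

Reduce t₂ = pair(q(q(pair(0, pair(pair(c, c), s(pair(0, 0)))))), 0):
1. pair(q(q(pair(0, pair(pair(c, c), s(pair(0, 0)))))), 0)  →  pair(q(pair(pair(c, c), s(pair(0, 0)))), 0)   [R5 at 1.1]
2. pair(q(pair(pair(c, c), s(pair(0, 0)))), 0)  →  pair(pair(0, 0), 0)   [R4 at 1]

yes — NF(t₁) = pair(pair(0, 0), 0), NF(t₂) = pair(pair(0, 0), 0)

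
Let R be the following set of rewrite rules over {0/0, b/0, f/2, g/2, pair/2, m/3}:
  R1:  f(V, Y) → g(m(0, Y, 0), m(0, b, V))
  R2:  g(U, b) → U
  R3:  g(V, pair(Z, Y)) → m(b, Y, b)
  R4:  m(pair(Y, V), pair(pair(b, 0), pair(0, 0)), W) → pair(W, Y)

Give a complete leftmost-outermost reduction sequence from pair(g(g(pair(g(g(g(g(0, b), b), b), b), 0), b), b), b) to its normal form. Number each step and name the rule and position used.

1. pair(g(g(pair(g(g(g(g(0, b), b), b), b), 0), b), b), b)  →  pair(g(pair(g(g(g(g(0, b), b), b), b), 0), b), b)   [R2 at 1]
2. pair(g(pair(g(g(g(g(0, b), b), b), b), 0), b), b)  →  pair(pair(g(g(g(g(0, b), b), b), b), 0), b)   [R2 at 1]
3. pair(pair(g(g(g(g(0, b), b), b), b), 0), b)  →  pair(pair(g(g(g(0, b), b), b), 0), b)   [R2 at 1.1]
4. pair(pair(g(g(g(0, b), b), b), 0), b)  →  pair(pair(g(g(0, b), b), 0), b)   [R2 at 1.1]
5. pair(pair(g(g(0, b), b), 0), b)  →  pair(pair(g(0, b), 0), b)   [R2 at 1.1]
6. pair(pair(g(0, b), 0), b)  →  pair(pair(0, 0), b)   [R2 at 1.1]

pair(pair(0, 0), b)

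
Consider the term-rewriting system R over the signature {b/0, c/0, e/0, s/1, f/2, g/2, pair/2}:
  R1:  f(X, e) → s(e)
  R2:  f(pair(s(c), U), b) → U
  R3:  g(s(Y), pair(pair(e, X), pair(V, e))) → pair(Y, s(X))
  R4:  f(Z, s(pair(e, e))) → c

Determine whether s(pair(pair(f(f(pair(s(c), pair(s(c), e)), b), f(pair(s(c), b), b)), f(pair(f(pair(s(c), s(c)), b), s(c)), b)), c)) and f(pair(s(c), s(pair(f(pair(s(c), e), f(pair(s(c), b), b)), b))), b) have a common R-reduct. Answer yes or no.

no — NF(t₁) = s(pair(pair(e, s(c)), c)), NF(t₂) = s(pair(e, b))

Reduce t₁ = s(pair(pair(f(f(pair(s(c), pair(s(c), e)), b), f(pair(s(c), b), b)), f(pair(f(pair(s(c), s(c)), b), s(c)), b)), c)):
1. s(pair(pair(f(f(pair(s(c), pair(s(c), e)), b), f(pair(s(c), b), b)), f(pair(f(pair(s(c), s(c)), b), s(c)), b)), c))  →  s(pair(pair(f(pair(s(c), e), f(pair(s(c), b), b)), f(pair(f(pair(s(c), s(c)), b), s(c)), b)), c))   [R2 at 1.1.1.1]
2. s(pair(pair(f(pair(s(c), e), f(pair(s(c), b), b)), f(pair(f(pair(s(c), s(c)), b), s(c)), b)), c))  →  s(pair(pair(f(pair(s(c), e), b), f(pair(f(pair(s(c), s(c)), b), s(c)), b)), c))   [R2 at 1.1.1.2]
3. s(pair(pair(f(pair(s(c), e), b), f(pair(f(pair(s(c), s(c)), b), s(c)), b)), c))  →  s(pair(pair(e, f(pair(f(pair(s(c), s(c)), b), s(c)), b)), c))   [R2 at 1.1.1]
4. s(pair(pair(e, f(pair(f(pair(s(c), s(c)), b), s(c)), b)), c))  →  s(pair(pair(e, f(pair(s(c), s(c)), b)), c))   [R2 at 1.1.2.1.1]
5. s(pair(pair(e, f(pair(s(c), s(c)), b)), c))  →  s(pair(pair(e, s(c)), c))   [R2 at 1.1.2]

Reduce t₂ = f(pair(s(c), s(pair(f(pair(s(c), e), f(pair(s(c), b), b)), b))), b):
1. f(pair(s(c), s(pair(f(pair(s(c), e), f(pair(s(c), b), b)), b))), b)  →  s(pair(f(pair(s(c), e), f(pair(s(c), b), b)), b))   [R2 at ε]
2. s(pair(f(pair(s(c), e), f(pair(s(c), b), b)), b))  →  s(pair(f(pair(s(c), e), b), b))   [R2 at 1.1.2]
3. s(pair(f(pair(s(c), e), b), b))  →  s(pair(e, b))   [R2 at 1.1]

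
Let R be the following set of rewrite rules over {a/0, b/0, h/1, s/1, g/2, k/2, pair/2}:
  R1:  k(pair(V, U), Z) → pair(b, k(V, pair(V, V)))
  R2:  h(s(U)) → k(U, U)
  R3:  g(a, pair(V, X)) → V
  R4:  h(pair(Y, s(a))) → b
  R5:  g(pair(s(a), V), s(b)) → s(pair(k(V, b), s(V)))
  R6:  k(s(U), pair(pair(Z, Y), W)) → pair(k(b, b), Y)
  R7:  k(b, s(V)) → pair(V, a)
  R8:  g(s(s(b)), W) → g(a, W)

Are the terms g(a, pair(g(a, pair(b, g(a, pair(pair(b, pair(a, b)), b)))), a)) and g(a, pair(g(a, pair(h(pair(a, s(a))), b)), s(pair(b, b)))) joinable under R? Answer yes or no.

Reduce t₁ = g(a, pair(g(a, pair(b, g(a, pair(pair(b, pair(a, b)), b)))), a)):
1. g(a, pair(g(a, pair(b, g(a, pair(pair(b, pair(a, b)), b)))), a))  →  g(a, pair(b, g(a, pair(pair(b, pair(a, b)), b))))   [R3 at ε]
2. g(a, pair(b, g(a, pair(pair(b, pair(a, b)), b))))  →  b   [R3 at ε]

Reduce t₂ = g(a, pair(g(a, pair(h(pair(a, s(a))), b)), s(pair(b, b)))):
1. g(a, pair(g(a, pair(h(pair(a, s(a))), b)), s(pair(b, b))))  →  g(a, pair(h(pair(a, s(a))), b))   [R3 at ε]
2. g(a, pair(h(pair(a, s(a))), b))  →  h(pair(a, s(a)))   [R3 at ε]
3. h(pair(a, s(a)))  →  b   [R4 at ε]

yes — NF(t₁) = b, NF(t₂) = b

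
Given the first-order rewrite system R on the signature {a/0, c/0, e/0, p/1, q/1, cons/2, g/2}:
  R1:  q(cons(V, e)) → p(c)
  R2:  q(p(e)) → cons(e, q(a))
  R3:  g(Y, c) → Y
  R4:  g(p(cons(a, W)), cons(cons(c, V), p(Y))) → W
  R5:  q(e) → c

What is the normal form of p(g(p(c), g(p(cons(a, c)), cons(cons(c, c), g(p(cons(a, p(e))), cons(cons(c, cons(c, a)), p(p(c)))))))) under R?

p(p(c))

1. p(g(p(c), g(p(cons(a, c)), cons(cons(c, c), g(p(cons(a, p(e))), cons(cons(c, cons(c, a)), p(p(c))))))))  →  p(g(p(c), g(p(cons(a, c)), cons(cons(c, c), p(e)))))   [R4 at 1.2.2.2]
2. p(g(p(c), g(p(cons(a, c)), cons(cons(c, c), p(e)))))  →  p(g(p(c), c))   [R4 at 1.2]
3. p(g(p(c), c))  →  p(p(c))   [R3 at 1]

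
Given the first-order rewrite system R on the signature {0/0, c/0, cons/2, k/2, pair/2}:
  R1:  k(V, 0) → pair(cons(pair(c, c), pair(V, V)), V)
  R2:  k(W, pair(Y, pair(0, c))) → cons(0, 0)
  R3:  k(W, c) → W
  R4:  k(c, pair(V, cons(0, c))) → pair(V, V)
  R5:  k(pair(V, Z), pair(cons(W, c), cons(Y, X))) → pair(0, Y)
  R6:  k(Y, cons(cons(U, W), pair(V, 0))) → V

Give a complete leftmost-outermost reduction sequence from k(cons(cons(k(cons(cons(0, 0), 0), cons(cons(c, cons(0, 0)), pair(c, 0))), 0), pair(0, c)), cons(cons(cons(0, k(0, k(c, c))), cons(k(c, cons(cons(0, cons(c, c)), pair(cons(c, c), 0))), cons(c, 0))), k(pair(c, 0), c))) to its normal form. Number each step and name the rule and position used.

c

1. k(cons(cons(k(cons(cons(0, 0), 0), cons(cons(c, cons(0, 0)), pair(c, 0))), 0), pair(0, c)), cons(cons(cons(0, k(0, k(c, c))), cons(k(c, cons(cons(0, cons(c, c)), pair(cons(c, c), 0))), cons(c, 0))), k(pair(c, 0), c)))  →  k(cons(cons(c, 0), pair(0, c)), cons(cons(cons(0, k(0, k(c, c))), cons(k(c, cons(cons(0, cons(c, c)), pair(cons(c, c), 0))), cons(c, 0))), k(pair(c, 0), c)))   [R6 at 1.1.1]
2. k(cons(cons(c, 0), pair(0, c)), cons(cons(cons(0, k(0, k(c, c))), cons(k(c, cons(cons(0, cons(c, c)), pair(cons(c, c), 0))), cons(c, 0))), k(pair(c, 0), c)))  →  k(cons(cons(c, 0), pair(0, c)), cons(cons(cons(0, k(0, c)), cons(k(c, cons(cons(0, cons(c, c)), pair(cons(c, c), 0))), cons(c, 0))), k(pair(c, 0), c)))   [R3 at 2.1.1.2.2]
3. k(cons(cons(c, 0), pair(0, c)), cons(cons(cons(0, k(0, c)), cons(k(c, cons(cons(0, cons(c, c)), pair(cons(c, c), 0))), cons(c, 0))), k(pair(c, 0), c)))  →  k(cons(cons(c, 0), pair(0, c)), cons(cons(cons(0, 0), cons(k(c, cons(cons(0, cons(c, c)), pair(cons(c, c), 0))), cons(c, 0))), k(pair(c, 0), c)))   [R3 at 2.1.1.2]
4. k(cons(cons(c, 0), pair(0, c)), cons(cons(cons(0, 0), cons(k(c, cons(cons(0, cons(c, c)), pair(cons(c, c), 0))), cons(c, 0))), k(pair(c, 0), c)))  →  k(cons(cons(c, 0), pair(0, c)), cons(cons(cons(0, 0), cons(cons(c, c), cons(c, 0))), k(pair(c, 0), c)))   [R6 at 2.1.2.1]
5. k(cons(cons(c, 0), pair(0, c)), cons(cons(cons(0, 0), cons(cons(c, c), cons(c, 0))), k(pair(c, 0), c)))  →  k(cons(cons(c, 0), pair(0, c)), cons(cons(cons(0, 0), cons(cons(c, c), cons(c, 0))), pair(c, 0)))   [R3 at 2.2]
6. k(cons(cons(c, 0), pair(0, c)), cons(cons(cons(0, 0), cons(cons(c, c), cons(c, 0))), pair(c, 0)))  →  c   [R6 at ε]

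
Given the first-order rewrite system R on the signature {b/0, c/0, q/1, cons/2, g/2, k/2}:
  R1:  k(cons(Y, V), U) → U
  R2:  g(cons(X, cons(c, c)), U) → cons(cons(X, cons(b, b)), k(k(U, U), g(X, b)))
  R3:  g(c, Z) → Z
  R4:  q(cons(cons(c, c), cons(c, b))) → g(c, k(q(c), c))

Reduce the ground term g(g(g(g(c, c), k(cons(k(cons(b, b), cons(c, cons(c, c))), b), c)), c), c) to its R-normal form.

c

1. g(g(g(g(c, c), k(cons(k(cons(b, b), cons(c, cons(c, c))), b), c)), c), c)  →  g(g(g(c, k(cons(k(cons(b, b), cons(c, cons(c, c))), b), c)), c), c)   [R3 at 1.1.1]
2. g(g(g(c, k(cons(k(cons(b, b), cons(c, cons(c, c))), b), c)), c), c)  →  g(g(k(cons(k(cons(b, b), cons(c, cons(c, c))), b), c), c), c)   [R3 at 1.1]
3. g(g(k(cons(k(cons(b, b), cons(c, cons(c, c))), b), c), c), c)  →  g(g(c, c), c)   [R1 at 1.1]
4. g(g(c, c), c)  →  g(c, c)   [R3 at 1]
5. g(c, c)  →  c   [R3 at ε]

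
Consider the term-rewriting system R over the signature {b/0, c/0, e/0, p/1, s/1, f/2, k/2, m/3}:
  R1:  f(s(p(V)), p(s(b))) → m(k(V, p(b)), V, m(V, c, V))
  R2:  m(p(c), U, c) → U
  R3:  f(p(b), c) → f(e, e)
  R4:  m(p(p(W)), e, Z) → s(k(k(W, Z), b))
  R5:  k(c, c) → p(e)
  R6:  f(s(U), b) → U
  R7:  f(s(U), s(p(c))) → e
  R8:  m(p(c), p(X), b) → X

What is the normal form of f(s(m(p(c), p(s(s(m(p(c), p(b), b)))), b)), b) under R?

1. f(s(m(p(c), p(s(s(m(p(c), p(b), b)))), b)), b)  →  m(p(c), p(s(s(m(p(c), p(b), b)))), b)   [R6 at ε]
2. m(p(c), p(s(s(m(p(c), p(b), b)))), b)  →  s(s(m(p(c), p(b), b)))   [R8 at ε]
3. s(s(m(p(c), p(b), b)))  →  s(s(b))   [R8 at 1.1]

s(s(b))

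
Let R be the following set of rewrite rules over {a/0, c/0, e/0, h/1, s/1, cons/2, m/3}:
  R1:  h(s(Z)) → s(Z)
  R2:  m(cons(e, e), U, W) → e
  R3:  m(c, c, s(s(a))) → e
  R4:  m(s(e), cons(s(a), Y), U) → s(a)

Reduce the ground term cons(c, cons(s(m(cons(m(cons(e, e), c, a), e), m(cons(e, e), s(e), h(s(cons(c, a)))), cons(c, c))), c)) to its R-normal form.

cons(c, cons(s(e), c))

1. cons(c, cons(s(m(cons(m(cons(e, e), c, a), e), m(cons(e, e), s(e), h(s(cons(c, a)))), cons(c, c))), c))  →  cons(c, cons(s(m(cons(e, e), m(cons(e, e), s(e), h(s(cons(c, a)))), cons(c, c))), c))   [R2 at 2.1.1.1.1]
2. cons(c, cons(s(m(cons(e, e), m(cons(e, e), s(e), h(s(cons(c, a)))), cons(c, c))), c))  →  cons(c, cons(s(e), c))   [R2 at 2.1.1]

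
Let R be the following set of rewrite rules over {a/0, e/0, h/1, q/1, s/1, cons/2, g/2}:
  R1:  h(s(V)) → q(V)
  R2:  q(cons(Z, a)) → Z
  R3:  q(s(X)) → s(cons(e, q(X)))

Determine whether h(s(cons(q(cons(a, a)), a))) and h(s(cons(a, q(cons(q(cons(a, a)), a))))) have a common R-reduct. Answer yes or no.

Reduce t₁ = h(s(cons(q(cons(a, a)), a))):
1. h(s(cons(q(cons(a, a)), a)))  →  q(cons(q(cons(a, a)), a))   [R1 at ε]
2. q(cons(q(cons(a, a)), a))  →  q(cons(a, a))   [R2 at ε]
3. q(cons(a, a))  →  a   [R2 at ε]

Reduce t₂ = h(s(cons(a, q(cons(q(cons(a, a)), a))))):
1. h(s(cons(a, q(cons(q(cons(a, a)), a)))))  →  q(cons(a, q(cons(q(cons(a, a)), a))))   [R1 at ε]
2. q(cons(a, q(cons(q(cons(a, a)), a))))  →  q(cons(a, q(cons(a, a))))   [R2 at 1.2]
3. q(cons(a, q(cons(a, a))))  →  q(cons(a, a))   [R2 at 1.2]
4. q(cons(a, a))  →  a   [R2 at ε]

yes — NF(t₁) = a, NF(t₂) = a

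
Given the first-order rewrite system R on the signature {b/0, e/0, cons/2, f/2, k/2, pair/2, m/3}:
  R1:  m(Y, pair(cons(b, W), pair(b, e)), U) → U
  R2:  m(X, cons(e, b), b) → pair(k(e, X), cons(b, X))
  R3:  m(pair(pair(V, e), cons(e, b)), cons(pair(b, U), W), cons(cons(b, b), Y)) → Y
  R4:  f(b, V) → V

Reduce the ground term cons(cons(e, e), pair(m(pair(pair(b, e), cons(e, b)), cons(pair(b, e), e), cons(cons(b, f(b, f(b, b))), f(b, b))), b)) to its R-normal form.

cons(cons(e, e), pair(b, b))

1. cons(cons(e, e), pair(m(pair(pair(b, e), cons(e, b)), cons(pair(b, e), e), cons(cons(b, f(b, f(b, b))), f(b, b))), b))  →  cons(cons(e, e), pair(m(pair(pair(b, e), cons(e, b)), cons(pair(b, e), e), cons(cons(b, f(b, b)), f(b, b))), b))   [R4 at 2.1.3.1.2]
2. cons(cons(e, e), pair(m(pair(pair(b, e), cons(e, b)), cons(pair(b, e), e), cons(cons(b, f(b, b)), f(b, b))), b))  →  cons(cons(e, e), pair(m(pair(pair(b, e), cons(e, b)), cons(pair(b, e), e), cons(cons(b, b), f(b, b))), b))   [R4 at 2.1.3.1.2]
3. cons(cons(e, e), pair(m(pair(pair(b, e), cons(e, b)), cons(pair(b, e), e), cons(cons(b, b), f(b, b))), b))  →  cons(cons(e, e), pair(f(b, b), b))   [R3 at 2.1]
4. cons(cons(e, e), pair(f(b, b), b))  →  cons(cons(e, e), pair(b, b))   [R4 at 2.1]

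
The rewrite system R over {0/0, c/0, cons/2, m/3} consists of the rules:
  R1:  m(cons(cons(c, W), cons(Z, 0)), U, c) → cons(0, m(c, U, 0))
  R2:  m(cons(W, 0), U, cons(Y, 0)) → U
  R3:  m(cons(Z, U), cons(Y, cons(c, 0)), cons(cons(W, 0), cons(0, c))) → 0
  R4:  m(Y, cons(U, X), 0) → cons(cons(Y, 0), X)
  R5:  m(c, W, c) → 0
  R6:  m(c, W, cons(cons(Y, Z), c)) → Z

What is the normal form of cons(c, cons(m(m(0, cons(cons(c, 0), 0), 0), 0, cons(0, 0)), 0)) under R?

1. cons(c, cons(m(m(0, cons(cons(c, 0), 0), 0), 0, cons(0, 0)), 0))  →  cons(c, cons(m(cons(cons(0, 0), 0), 0, cons(0, 0)), 0))   [R4 at 2.1.1]
2. cons(c, cons(m(cons(cons(0, 0), 0), 0, cons(0, 0)), 0))  →  cons(c, cons(0, 0))   [R2 at 2.1]

cons(c, cons(0, 0))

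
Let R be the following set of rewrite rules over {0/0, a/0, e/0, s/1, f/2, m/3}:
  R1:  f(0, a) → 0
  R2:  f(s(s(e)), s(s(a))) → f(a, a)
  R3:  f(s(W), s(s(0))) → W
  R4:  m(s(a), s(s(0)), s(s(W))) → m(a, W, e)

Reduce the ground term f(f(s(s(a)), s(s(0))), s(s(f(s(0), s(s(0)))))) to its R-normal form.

1. f(f(s(s(a)), s(s(0))), s(s(f(s(0), s(s(0))))))  →  f(s(a), s(s(f(s(0), s(s(0))))))   [R3 at 1]
2. f(s(a), s(s(f(s(0), s(s(0))))))  →  f(s(a), s(s(0)))   [R3 at 2.1.1]
3. f(s(a), s(s(0)))  →  a   [R3 at ε]

a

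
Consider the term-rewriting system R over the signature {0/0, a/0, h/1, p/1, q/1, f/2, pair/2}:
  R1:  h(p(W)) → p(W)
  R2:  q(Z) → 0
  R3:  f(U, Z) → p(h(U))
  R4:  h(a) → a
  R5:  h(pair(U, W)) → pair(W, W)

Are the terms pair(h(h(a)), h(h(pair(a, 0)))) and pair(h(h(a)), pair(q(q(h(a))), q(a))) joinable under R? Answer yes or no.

yes — NF(t₁) = pair(a, pair(0, 0)), NF(t₂) = pair(a, pair(0, 0))

Reduce t₁ = pair(h(h(a)), h(h(pair(a, 0)))):
1. pair(h(h(a)), h(h(pair(a, 0))))  →  pair(h(a), h(h(pair(a, 0))))   [R4 at 1.1]
2. pair(h(a), h(h(pair(a, 0))))  →  pair(a, h(h(pair(a, 0))))   [R4 at 1]
3. pair(a, h(h(pair(a, 0))))  →  pair(a, h(pair(0, 0)))   [R5 at 2.1]
4. pair(a, h(pair(0, 0)))  →  pair(a, pair(0, 0))   [R5 at 2]

Reduce t₂ = pair(h(h(a)), pair(q(q(h(a))), q(a))):
1. pair(h(h(a)), pair(q(q(h(a))), q(a)))  →  pair(h(a), pair(q(q(h(a))), q(a)))   [R4 at 1.1]
2. pair(h(a), pair(q(q(h(a))), q(a)))  →  pair(a, pair(q(q(h(a))), q(a)))   [R4 at 1]
3. pair(a, pair(q(q(h(a))), q(a)))  →  pair(a, pair(0, q(a)))   [R2 at 2.1]
4. pair(a, pair(0, q(a)))  →  pair(a, pair(0, 0))   [R2 at 2.2]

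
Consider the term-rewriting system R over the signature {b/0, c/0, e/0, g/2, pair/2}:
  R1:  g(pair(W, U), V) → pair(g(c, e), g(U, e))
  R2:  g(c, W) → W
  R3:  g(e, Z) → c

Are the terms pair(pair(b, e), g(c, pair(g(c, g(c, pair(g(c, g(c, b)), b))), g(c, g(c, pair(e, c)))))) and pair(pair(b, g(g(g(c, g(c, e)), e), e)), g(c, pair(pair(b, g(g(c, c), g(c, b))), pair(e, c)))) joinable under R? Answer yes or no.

yes — NF(t₁) = pair(pair(b, e), pair(pair(b, b), pair(e, c))), NF(t₂) = pair(pair(b, e), pair(pair(b, b), pair(e, c)))

Reduce t₁ = pair(pair(b, e), g(c, pair(g(c, g(c, pair(g(c, g(c, b)), b))), g(c, g(c, pair(e, c)))))):
1. pair(pair(b, e), g(c, pair(g(c, g(c, pair(g(c, g(c, b)), b))), g(c, g(c, pair(e, c))))))  →  pair(pair(b, e), pair(g(c, g(c, pair(g(c, g(c, b)), b))), g(c, g(c, pair(e, c)))))   [R2 at 2]
2. pair(pair(b, e), pair(g(c, g(c, pair(g(c, g(c, b)), b))), g(c, g(c, pair(e, c)))))  →  pair(pair(b, e), pair(g(c, pair(g(c, g(c, b)), b)), g(c, g(c, pair(e, c)))))   [R2 at 2.1]
3. pair(pair(b, e), pair(g(c, pair(g(c, g(c, b)), b)), g(c, g(c, pair(e, c)))))  →  pair(pair(b, e), pair(pair(g(c, g(c, b)), b), g(c, g(c, pair(e, c)))))   [R2 at 2.1]
4. pair(pair(b, e), pair(pair(g(c, g(c, b)), b), g(c, g(c, pair(e, c)))))  →  pair(pair(b, e), pair(pair(g(c, b), b), g(c, g(c, pair(e, c)))))   [R2 at 2.1.1]
5. pair(pair(b, e), pair(pair(g(c, b), b), g(c, g(c, pair(e, c)))))  →  pair(pair(b, e), pair(pair(b, b), g(c, g(c, pair(e, c)))))   [R2 at 2.1.1]
6. pair(pair(b, e), pair(pair(b, b), g(c, g(c, pair(e, c)))))  →  pair(pair(b, e), pair(pair(b, b), g(c, pair(e, c))))   [R2 at 2.2]
7. pair(pair(b, e), pair(pair(b, b), g(c, pair(e, c))))  →  pair(pair(b, e), pair(pair(b, b), pair(e, c)))   [R2 at 2.2]

Reduce t₂ = pair(pair(b, g(g(g(c, g(c, e)), e), e)), g(c, pair(pair(b, g(g(c, c), g(c, b))), pair(e, c)))):
1. pair(pair(b, g(g(g(c, g(c, e)), e), e)), g(c, pair(pair(b, g(g(c, c), g(c, b))), pair(e, c))))  →  pair(pair(b, g(g(g(c, e), e), e)), g(c, pair(pair(b, g(g(c, c), g(c, b))), pair(e, c))))   [R2 at 1.2.1.1]
2. pair(pair(b, g(g(g(c, e), e), e)), g(c, pair(pair(b, g(g(c, c), g(c, b))), pair(e, c))))  →  pair(pair(b, g(g(e, e), e)), g(c, pair(pair(b, g(g(c, c), g(c, b))), pair(e, c))))   [R2 at 1.2.1.1]
3. pair(pair(b, g(g(e, e), e)), g(c, pair(pair(b, g(g(c, c), g(c, b))), pair(e, c))))  →  pair(pair(b, g(c, e)), g(c, pair(pair(b, g(g(c, c), g(c, b))), pair(e, c))))   [R3 at 1.2.1]
4. pair(pair(b, g(c, e)), g(c, pair(pair(b, g(g(c, c), g(c, b))), pair(e, c))))  →  pair(pair(b, e), g(c, pair(pair(b, g(g(c, c), g(c, b))), pair(e, c))))   [R2 at 1.2]
5. pair(pair(b, e), g(c, pair(pair(b, g(g(c, c), g(c, b))), pair(e, c))))  →  pair(pair(b, e), pair(pair(b, g(g(c, c), g(c, b))), pair(e, c)))   [R2 at 2]
6. pair(pair(b, e), pair(pair(b, g(g(c, c), g(c, b))), pair(e, c)))  →  pair(pair(b, e), pair(pair(b, g(c, g(c, b))), pair(e, c)))   [R2 at 2.1.2.1]
7. pair(pair(b, e), pair(pair(b, g(c, g(c, b))), pair(e, c)))  →  pair(pair(b, e), pair(pair(b, g(c, b)), pair(e, c)))   [R2 at 2.1.2]
8. pair(pair(b, e), pair(pair(b, g(c, b)), pair(e, c)))  →  pair(pair(b, e), pair(pair(b, b), pair(e, c)))   [R2 at 2.1.2]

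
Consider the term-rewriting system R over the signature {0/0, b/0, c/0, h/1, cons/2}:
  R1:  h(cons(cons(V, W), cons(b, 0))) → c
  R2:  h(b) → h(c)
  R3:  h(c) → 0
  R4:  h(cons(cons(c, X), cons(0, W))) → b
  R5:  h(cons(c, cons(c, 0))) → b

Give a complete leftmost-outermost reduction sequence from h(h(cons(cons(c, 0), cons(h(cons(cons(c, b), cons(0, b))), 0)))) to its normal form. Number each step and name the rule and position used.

1. h(h(cons(cons(c, 0), cons(h(cons(cons(c, b), cons(0, b))), 0))))  →  h(h(cons(cons(c, 0), cons(b, 0))))   [R4 at 1.1.2.1]
2. h(h(cons(cons(c, 0), cons(b, 0))))  →  h(c)   [R1 at 1]
3. h(c)  →  0   [R3 at ε]

0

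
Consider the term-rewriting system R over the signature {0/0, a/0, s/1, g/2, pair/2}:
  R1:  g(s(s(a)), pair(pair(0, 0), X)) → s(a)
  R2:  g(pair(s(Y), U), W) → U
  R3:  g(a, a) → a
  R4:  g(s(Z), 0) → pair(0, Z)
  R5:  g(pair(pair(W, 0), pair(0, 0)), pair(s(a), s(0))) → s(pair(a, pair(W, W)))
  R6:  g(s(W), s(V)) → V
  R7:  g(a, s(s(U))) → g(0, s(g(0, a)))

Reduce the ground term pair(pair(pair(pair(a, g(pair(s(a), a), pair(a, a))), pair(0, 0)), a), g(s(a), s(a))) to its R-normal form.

1. pair(pair(pair(pair(a, g(pair(s(a), a), pair(a, a))), pair(0, 0)), a), g(s(a), s(a)))  →  pair(pair(pair(pair(a, a), pair(0, 0)), a), g(s(a), s(a)))   [R2 at 1.1.1.2]
2. pair(pair(pair(pair(a, a), pair(0, 0)), a), g(s(a), s(a)))  →  pair(pair(pair(pair(a, a), pair(0, 0)), a), a)   [R6 at 2]

pair(pair(pair(pair(a, a), pair(0, 0)), a), a)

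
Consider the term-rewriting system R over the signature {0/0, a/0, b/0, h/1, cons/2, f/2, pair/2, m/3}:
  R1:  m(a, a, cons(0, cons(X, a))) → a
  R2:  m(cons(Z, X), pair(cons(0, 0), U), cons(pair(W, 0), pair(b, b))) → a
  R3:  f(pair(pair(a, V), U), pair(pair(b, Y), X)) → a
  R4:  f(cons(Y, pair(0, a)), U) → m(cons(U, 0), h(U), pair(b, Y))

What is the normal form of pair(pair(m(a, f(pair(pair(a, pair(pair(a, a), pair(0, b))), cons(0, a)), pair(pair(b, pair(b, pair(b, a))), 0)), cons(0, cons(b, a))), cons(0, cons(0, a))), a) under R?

pair(pair(a, cons(0, cons(0, a))), a)

1. pair(pair(m(a, f(pair(pair(a, pair(pair(a, a), pair(0, b))), cons(0, a)), pair(pair(b, pair(b, pair(b, a))), 0)), cons(0, cons(b, a))), cons(0, cons(0, a))), a)  →  pair(pair(m(a, a, cons(0, cons(b, a))), cons(0, cons(0, a))), a)   [R3 at 1.1.2]
2. pair(pair(m(a, a, cons(0, cons(b, a))), cons(0, cons(0, a))), a)  →  pair(pair(a, cons(0, cons(0, a))), a)   [R1 at 1.1]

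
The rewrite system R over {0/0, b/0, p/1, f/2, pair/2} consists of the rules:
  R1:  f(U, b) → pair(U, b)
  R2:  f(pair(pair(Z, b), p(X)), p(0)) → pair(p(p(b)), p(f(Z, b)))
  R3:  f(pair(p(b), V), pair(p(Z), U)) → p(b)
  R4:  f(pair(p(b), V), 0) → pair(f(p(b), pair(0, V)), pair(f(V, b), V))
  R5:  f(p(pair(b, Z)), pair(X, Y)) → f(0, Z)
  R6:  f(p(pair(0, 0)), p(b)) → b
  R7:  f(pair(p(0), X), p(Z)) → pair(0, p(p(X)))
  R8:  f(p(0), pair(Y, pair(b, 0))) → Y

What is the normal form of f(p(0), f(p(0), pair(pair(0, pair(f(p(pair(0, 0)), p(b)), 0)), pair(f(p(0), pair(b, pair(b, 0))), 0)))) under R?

1. f(p(0), f(p(0), pair(pair(0, pair(f(p(pair(0, 0)), p(b)), 0)), pair(f(p(0), pair(b, pair(b, 0))), 0))))  →  f(p(0), f(p(0), pair(pair(0, pair(b, 0)), pair(f(p(0), pair(b, pair(b, 0))), 0))))   [R6 at 2.2.1.2.1]
2. f(p(0), f(p(0), pair(pair(0, pair(b, 0)), pair(f(p(0), pair(b, pair(b, 0))), 0))))  →  f(p(0), f(p(0), pair(pair(0, pair(b, 0)), pair(b, 0))))   [R8 at 2.2.2.1]
3. f(p(0), f(p(0), pair(pair(0, pair(b, 0)), pair(b, 0))))  →  f(p(0), pair(0, pair(b, 0)))   [R8 at 2]
4. f(p(0), pair(0, pair(b, 0)))  →  0   [R8 at ε]

0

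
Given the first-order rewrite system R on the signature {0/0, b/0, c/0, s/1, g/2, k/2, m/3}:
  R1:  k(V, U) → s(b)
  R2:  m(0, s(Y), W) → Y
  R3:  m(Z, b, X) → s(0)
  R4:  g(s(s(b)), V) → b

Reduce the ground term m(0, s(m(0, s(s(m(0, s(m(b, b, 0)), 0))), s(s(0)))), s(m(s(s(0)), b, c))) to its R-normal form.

1. m(0, s(m(0, s(s(m(0, s(m(b, b, 0)), 0))), s(s(0)))), s(m(s(s(0)), b, c)))  →  m(0, s(s(m(0, s(m(b, b, 0)), 0))), s(s(0)))   [R2 at ε]
2. m(0, s(s(m(0, s(m(b, b, 0)), 0))), s(s(0)))  →  s(m(0, s(m(b, b, 0)), 0))   [R2 at ε]
3. s(m(0, s(m(b, b, 0)), 0))  →  s(m(b, b, 0))   [R2 at 1]
4. s(m(b, b, 0))  →  s(s(0))   [R3 at 1]

s(s(0))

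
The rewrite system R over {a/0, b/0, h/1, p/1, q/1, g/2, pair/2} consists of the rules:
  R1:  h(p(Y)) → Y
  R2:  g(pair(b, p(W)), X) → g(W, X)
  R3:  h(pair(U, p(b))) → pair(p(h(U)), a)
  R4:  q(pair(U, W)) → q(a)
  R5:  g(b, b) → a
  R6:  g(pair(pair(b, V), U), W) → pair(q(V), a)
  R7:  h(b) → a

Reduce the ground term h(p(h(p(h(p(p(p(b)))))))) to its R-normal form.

1. h(p(h(p(h(p(p(p(b))))))))  →  h(p(h(p(p(p(b))))))   [R1 at ε]
2. h(p(h(p(p(p(b))))))  →  h(p(p(p(b))))   [R1 at ε]
3. h(p(p(p(b))))  →  p(p(b))   [R1 at ε]

p(p(b))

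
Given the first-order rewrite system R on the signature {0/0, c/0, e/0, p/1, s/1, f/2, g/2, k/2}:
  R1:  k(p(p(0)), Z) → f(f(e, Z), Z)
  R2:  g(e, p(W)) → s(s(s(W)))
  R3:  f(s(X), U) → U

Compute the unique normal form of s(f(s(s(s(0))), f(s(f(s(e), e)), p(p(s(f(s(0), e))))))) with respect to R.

s(p(p(s(e))))

1. s(f(s(s(s(0))), f(s(f(s(e), e)), p(p(s(f(s(0), e)))))))  →  s(f(s(f(s(e), e)), p(p(s(f(s(0), e))))))   [R3 at 1]
2. s(f(s(f(s(e), e)), p(p(s(f(s(0), e))))))  →  s(p(p(s(f(s(0), e)))))   [R3 at 1]
3. s(p(p(s(f(s(0), e)))))  →  s(p(p(s(e))))   [R3 at 1.1.1.1]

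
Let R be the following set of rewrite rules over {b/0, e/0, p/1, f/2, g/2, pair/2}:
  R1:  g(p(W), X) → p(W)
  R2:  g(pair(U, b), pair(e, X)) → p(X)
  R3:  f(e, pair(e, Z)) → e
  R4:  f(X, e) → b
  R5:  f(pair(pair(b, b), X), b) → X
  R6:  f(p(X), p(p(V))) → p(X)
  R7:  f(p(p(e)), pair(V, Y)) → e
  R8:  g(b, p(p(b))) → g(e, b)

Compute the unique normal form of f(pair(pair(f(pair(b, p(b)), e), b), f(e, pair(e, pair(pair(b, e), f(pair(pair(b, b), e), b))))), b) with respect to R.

1. f(pair(pair(f(pair(b, p(b)), e), b), f(e, pair(e, pair(pair(b, e), f(pair(pair(b, b), e), b))))), b)  →  f(pair(pair(b, b), f(e, pair(e, pair(pair(b, e), f(pair(pair(b, b), e), b))))), b)   [R4 at 1.1.1]
2. f(pair(pair(b, b), f(e, pair(e, pair(pair(b, e), f(pair(pair(b, b), e), b))))), b)  →  f(e, pair(e, pair(pair(b, e), f(pair(pair(b, b), e), b))))   [R5 at ε]
3. f(e, pair(e, pair(pair(b, e), f(pair(pair(b, b), e), b))))  →  e   [R3 at ε]

e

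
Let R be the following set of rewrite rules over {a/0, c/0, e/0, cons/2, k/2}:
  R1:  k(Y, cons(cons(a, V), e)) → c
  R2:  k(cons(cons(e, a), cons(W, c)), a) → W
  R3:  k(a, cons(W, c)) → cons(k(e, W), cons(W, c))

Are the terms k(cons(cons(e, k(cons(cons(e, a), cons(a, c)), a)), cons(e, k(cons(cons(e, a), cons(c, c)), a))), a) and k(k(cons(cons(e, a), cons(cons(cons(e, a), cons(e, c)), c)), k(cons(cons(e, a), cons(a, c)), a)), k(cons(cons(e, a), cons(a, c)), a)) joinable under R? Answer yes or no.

yes — NF(t₁) = e, NF(t₂) = e

Reduce t₁ = k(cons(cons(e, k(cons(cons(e, a), cons(a, c)), a)), cons(e, k(cons(cons(e, a), cons(c, c)), a))), a):
1. k(cons(cons(e, k(cons(cons(e, a), cons(a, c)), a)), cons(e, k(cons(cons(e, a), cons(c, c)), a))), a)  →  k(cons(cons(e, a), cons(e, k(cons(cons(e, a), cons(c, c)), a))), a)   [R2 at 1.1.2]
2. k(cons(cons(e, a), cons(e, k(cons(cons(e, a), cons(c, c)), a))), a)  →  k(cons(cons(e, a), cons(e, c)), a)   [R2 at 1.2.2]
3. k(cons(cons(e, a), cons(e, c)), a)  →  e   [R2 at ε]

Reduce t₂ = k(k(cons(cons(e, a), cons(cons(cons(e, a), cons(e, c)), c)), k(cons(cons(e, a), cons(a, c)), a)), k(cons(cons(e, a), cons(a, c)), a)):
1. k(k(cons(cons(e, a), cons(cons(cons(e, a), cons(e, c)), c)), k(cons(cons(e, a), cons(a, c)), a)), k(cons(cons(e, a), cons(a, c)), a))  →  k(k(cons(cons(e, a), cons(cons(cons(e, a), cons(e, c)), c)), a), k(cons(cons(e, a), cons(a, c)), a))   [R2 at 1.2]
2. k(k(cons(cons(e, a), cons(cons(cons(e, a), cons(e, c)), c)), a), k(cons(cons(e, a), cons(a, c)), a))  →  k(cons(cons(e, a), cons(e, c)), k(cons(cons(e, a), cons(a, c)), a))   [R2 at 1]
3. k(cons(cons(e, a), cons(e, c)), k(cons(cons(e, a), cons(a, c)), a))  →  k(cons(cons(e, a), cons(e, c)), a)   [R2 at 2]
4. k(cons(cons(e, a), cons(e, c)), a)  →  e   [R2 at ε]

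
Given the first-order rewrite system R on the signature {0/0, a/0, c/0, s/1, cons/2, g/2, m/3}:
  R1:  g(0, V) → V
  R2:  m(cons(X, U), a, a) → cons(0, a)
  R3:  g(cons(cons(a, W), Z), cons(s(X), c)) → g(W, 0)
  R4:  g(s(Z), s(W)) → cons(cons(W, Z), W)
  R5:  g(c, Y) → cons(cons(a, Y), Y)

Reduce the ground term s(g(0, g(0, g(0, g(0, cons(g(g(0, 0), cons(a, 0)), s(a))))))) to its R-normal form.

1. s(g(0, g(0, g(0, g(0, cons(g(g(0, 0), cons(a, 0)), s(a)))))))  →  s(g(0, g(0, g(0, cons(g(g(0, 0), cons(a, 0)), s(a))))))   [R1 at 1]
2. s(g(0, g(0, g(0, cons(g(g(0, 0), cons(a, 0)), s(a))))))  →  s(g(0, g(0, cons(g(g(0, 0), cons(a, 0)), s(a)))))   [R1 at 1]
3. s(g(0, g(0, cons(g(g(0, 0), cons(a, 0)), s(a)))))  →  s(g(0, cons(g(g(0, 0), cons(a, 0)), s(a))))   [R1 at 1]
4. s(g(0, cons(g(g(0, 0), cons(a, 0)), s(a))))  →  s(cons(g(g(0, 0), cons(a, 0)), s(a)))   [R1 at 1]
5. s(cons(g(g(0, 0), cons(a, 0)), s(a)))  →  s(cons(g(0, cons(a, 0)), s(a)))   [R1 at 1.1.1]
6. s(cons(g(0, cons(a, 0)), s(a)))  →  s(cons(cons(a, 0), s(a)))   [R1 at 1.1]

s(cons(cons(a, 0), s(a)))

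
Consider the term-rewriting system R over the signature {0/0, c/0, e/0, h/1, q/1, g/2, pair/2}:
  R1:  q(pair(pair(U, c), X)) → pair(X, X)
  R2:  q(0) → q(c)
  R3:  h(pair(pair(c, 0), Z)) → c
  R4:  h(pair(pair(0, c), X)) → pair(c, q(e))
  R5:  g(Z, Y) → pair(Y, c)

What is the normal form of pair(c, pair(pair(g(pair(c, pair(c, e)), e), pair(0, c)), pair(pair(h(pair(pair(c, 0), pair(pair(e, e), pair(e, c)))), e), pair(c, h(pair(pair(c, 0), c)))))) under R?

pair(c, pair(pair(pair(e, c), pair(0, c)), pair(pair(c, e), pair(c, c))))

1. pair(c, pair(pair(g(pair(c, pair(c, e)), e), pair(0, c)), pair(pair(h(pair(pair(c, 0), pair(pair(e, e), pair(e, c)))), e), pair(c, h(pair(pair(c, 0), c))))))  →  pair(c, pair(pair(pair(e, c), pair(0, c)), pair(pair(h(pair(pair(c, 0), pair(pair(e, e), pair(e, c)))), e), pair(c, h(pair(pair(c, 0), c))))))   [R5 at 2.1.1]
2. pair(c, pair(pair(pair(e, c), pair(0, c)), pair(pair(h(pair(pair(c, 0), pair(pair(e, e), pair(e, c)))), e), pair(c, h(pair(pair(c, 0), c))))))  →  pair(c, pair(pair(pair(e, c), pair(0, c)), pair(pair(c, e), pair(c, h(pair(pair(c, 0), c))))))   [R3 at 2.2.1.1]
3. pair(c, pair(pair(pair(e, c), pair(0, c)), pair(pair(c, e), pair(c, h(pair(pair(c, 0), c))))))  →  pair(c, pair(pair(pair(e, c), pair(0, c)), pair(pair(c, e), pair(c, c))))   [R3 at 2.2.2.2]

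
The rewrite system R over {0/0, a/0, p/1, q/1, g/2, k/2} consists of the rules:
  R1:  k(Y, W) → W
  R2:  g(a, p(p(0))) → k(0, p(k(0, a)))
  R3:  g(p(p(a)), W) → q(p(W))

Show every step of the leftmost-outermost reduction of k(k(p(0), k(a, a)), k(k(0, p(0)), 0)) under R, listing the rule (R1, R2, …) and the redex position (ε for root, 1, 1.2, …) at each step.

0

1. k(k(p(0), k(a, a)), k(k(0, p(0)), 0))  →  k(k(0, p(0)), 0)   [R1 at ε]
2. k(k(0, p(0)), 0)  →  0   [R1 at ε]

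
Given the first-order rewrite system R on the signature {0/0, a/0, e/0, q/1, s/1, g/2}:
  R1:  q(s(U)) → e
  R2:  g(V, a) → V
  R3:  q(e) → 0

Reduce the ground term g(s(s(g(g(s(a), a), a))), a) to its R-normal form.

1. g(s(s(g(g(s(a), a), a))), a)  →  s(s(g(g(s(a), a), a)))   [R2 at ε]
2. s(s(g(g(s(a), a), a)))  →  s(s(g(s(a), a)))   [R2 at 1.1]
3. s(s(g(s(a), a)))  →  s(s(s(a)))   [R2 at 1.1]

s(s(s(a)))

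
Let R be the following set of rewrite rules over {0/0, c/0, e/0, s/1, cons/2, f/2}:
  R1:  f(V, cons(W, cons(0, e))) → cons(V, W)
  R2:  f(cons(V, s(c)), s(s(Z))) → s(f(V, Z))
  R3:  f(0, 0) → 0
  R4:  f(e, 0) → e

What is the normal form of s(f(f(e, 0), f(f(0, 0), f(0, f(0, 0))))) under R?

1. s(f(f(e, 0), f(f(0, 0), f(0, f(0, 0)))))  →  s(f(e, f(f(0, 0), f(0, f(0, 0)))))   [R4 at 1.1]
2. s(f(e, f(f(0, 0), f(0, f(0, 0)))))  →  s(f(e, f(0, f(0, f(0, 0)))))   [R3 at 1.2.1]
3. s(f(e, f(0, f(0, f(0, 0)))))  →  s(f(e, f(0, f(0, 0))))   [R3 at 1.2.2.2]
4. s(f(e, f(0, f(0, 0))))  →  s(f(e, f(0, 0)))   [R3 at 1.2.2]
5. s(f(e, f(0, 0)))  →  s(f(e, 0))   [R3 at 1.2]
6. s(f(e, 0))  →  s(e)   [R4 at 1]

s(e)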